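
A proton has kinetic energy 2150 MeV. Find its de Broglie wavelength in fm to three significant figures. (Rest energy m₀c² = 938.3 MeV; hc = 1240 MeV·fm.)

λ = 0.421 fm

Total energy E = KE + m₀c² = 2150 + 938.3 = 3088.3 MeV.
(pc)² = E² − (m₀c²)² = (3088.3)² − (938.3)² = 8.657 × 10⁶ MeV², so pc = 2942 MeV.
λ = hc/(pc) = 1240 MeV·fm / 2942 MeV = 0.421 fm.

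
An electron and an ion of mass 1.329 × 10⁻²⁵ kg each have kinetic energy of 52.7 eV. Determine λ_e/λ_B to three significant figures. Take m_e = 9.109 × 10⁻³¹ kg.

At fixed KE, p = √(2mKE) so λ = h/p ∝ 1/√m.
λ_e/λ_B = √(m_B/m_e) = √(1.329 × 10⁻²⁵/9.109 × 10⁻³¹) = √(1.459 × 10⁵) = 382.

λ_e/λ_B = 382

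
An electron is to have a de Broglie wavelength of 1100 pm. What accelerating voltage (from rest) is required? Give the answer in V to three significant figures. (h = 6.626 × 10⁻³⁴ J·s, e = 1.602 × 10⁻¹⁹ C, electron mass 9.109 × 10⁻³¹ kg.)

V = 1.24 V

p = h/λ = 6.626 × 10⁻³⁴ / 1.100 × 10⁻⁹ = 6.024 × 10⁻²⁵ kg·m/s.
KE = p²/(2m) = 1.992 × 10⁻¹⁹ J.
V = KE/e = 1.992 × 10⁻¹⁹ / (1.602 × 10⁻¹⁹) = 1.24 V.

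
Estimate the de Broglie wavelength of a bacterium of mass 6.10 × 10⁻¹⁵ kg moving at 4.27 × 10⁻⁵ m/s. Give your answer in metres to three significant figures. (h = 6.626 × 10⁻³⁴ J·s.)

p = mv = 6.10 × 10⁻¹⁵ × 4.27 × 10⁻⁵ = 2.605 × 10⁻¹⁹ kg·m/s.
λ = h/p = 6.626 × 10⁻³⁴ / 2.605 × 10⁻¹⁹ = 2.54 × 10⁻¹⁵ m.

λ = 2.54 × 10⁻¹⁵ m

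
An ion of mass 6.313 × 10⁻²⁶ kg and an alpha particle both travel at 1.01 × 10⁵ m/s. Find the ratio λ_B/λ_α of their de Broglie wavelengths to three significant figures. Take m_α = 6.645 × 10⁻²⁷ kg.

λ_B/λ_α = 0.105

At fixed v, p = mv so λ = h/(mv) ∝ 1/m.
λ_B/λ_α = m_α/m_B = 6.645 × 10⁻²⁷/6.313 × 10⁻²⁶ = 0.105.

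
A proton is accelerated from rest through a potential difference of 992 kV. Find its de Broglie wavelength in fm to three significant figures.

λ = 28.7 fm

KE = eV = 1.602 × 10⁻¹⁹ × 9.920 × 10⁵ = 1.589 × 10⁻¹³ J.
p = √(2mKE) = √(2 × 1.673 × 10⁻²⁷ × 1.589 × 10⁻¹³) = 2.306 × 10⁻²⁰ kg·m/s.
λ = h/p = 6.626 × 10⁻³⁴ / 2.306 × 10⁻²⁰ = 2.87 × 10⁻¹⁴ m = 28.7 fm.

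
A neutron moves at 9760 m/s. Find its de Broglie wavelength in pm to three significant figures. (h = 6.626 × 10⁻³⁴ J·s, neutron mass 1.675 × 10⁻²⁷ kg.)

λ = 40.5 pm

p = mv = 1.675 × 10⁻²⁷ × 9760 = 1.635 × 10⁻²³ kg·m/s.
λ = h/p = 6.626 × 10⁻³⁴ / 1.635 × 10⁻²³ = 4.05 × 10⁻¹¹ m = 40.5 pm.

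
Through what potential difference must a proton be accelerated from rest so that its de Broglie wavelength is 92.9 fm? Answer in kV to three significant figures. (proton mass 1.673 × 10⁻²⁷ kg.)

p = h/λ = 6.626 × 10⁻³⁴ / 9.290 × 10⁻¹⁴ = 7.132 × 10⁻²¹ kg·m/s.
KE = p²/(2m) = 1.520 × 10⁻¹⁴ J.
V = KE/e = 1.520 × 10⁻¹⁴ / (1.602 × 10⁻¹⁹) = 94.9 kV.

V = 94.9 kV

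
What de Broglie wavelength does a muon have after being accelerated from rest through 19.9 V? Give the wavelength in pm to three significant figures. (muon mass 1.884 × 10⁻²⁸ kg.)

λ = 19.1 pm

KE = eV = 1.602 × 10⁻¹⁹ × 19.90 = 3.188 × 10⁻¹⁸ J.
p = √(2mKE) = √(2 × 1.884 × 10⁻²⁸ × 3.188 × 10⁻¹⁸) = 3.466 × 10⁻²³ kg·m/s.
λ = h/p = 6.626 × 10⁻³⁴ / 3.466 × 10⁻²³ = 1.91 × 10⁻¹¹ m = 19.1 pm.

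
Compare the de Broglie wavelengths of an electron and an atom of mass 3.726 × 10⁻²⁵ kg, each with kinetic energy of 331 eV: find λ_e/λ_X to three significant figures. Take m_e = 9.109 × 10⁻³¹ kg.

λ_e/λ_X = 640

At fixed KE, p = √(2mKE) so λ = h/p ∝ 1/√m.
λ_e/λ_X = √(m_X/m_e) = √(3.726 × 10⁻²⁵/9.109 × 10⁻³¹) = √(4.090 × 10⁵) = 640.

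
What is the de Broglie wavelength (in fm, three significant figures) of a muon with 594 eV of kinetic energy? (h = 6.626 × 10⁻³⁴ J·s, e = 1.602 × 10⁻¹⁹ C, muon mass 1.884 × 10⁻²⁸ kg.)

λ = 3500 fm

KE = 594 eV = 9.516 × 10⁻¹⁷ J.
p = √(2mKE) = √(2 × 1.884 × 10⁻²⁸ × 9.516 × 10⁻¹⁷) = 1.894 × 10⁻²² kg·m/s.
λ = h/p = 6.626 × 10⁻³⁴ / 1.894 × 10⁻²² = 3.50 × 10⁻¹² m = 3500 fm.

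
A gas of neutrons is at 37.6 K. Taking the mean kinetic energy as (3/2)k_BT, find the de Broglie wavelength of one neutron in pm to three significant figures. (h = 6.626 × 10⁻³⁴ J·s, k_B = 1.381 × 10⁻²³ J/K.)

λ = 410 pm

KE = (3/2)k_BT = 1.5 × 1.381 × 10⁻²³ × 37.6 = 7.789 × 10⁻²² J.
p = √(2mKE) = √(2 × 1.675 × 10⁻²⁷ × 7.789 × 10⁻²²) = 1.615 × 10⁻²⁴ kg·m/s.
λ = h/p = 4.10 × 10⁻¹⁰ m = 410 pm.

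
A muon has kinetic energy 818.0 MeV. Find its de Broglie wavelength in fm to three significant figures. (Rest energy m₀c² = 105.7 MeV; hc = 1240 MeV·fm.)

Total energy E = KE + m₀c² = 818.0 + 105.7 = 923.7 MeV.
(pc)² = E² − (m₀c²)² = (923.7)² − (105.7)² = 8.420 × 10⁵ MeV², so pc = 917.6 MeV.
λ = hc/(pc) = 1240 MeV·fm / 917.6 MeV = 1.35 fm.

λ = 1.35 fm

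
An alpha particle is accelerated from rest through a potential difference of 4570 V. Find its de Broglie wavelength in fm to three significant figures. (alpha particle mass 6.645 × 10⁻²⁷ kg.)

KE = 2eV = 2 × 1.602 × 10⁻¹⁹ × 4570 = 1.464 × 10⁻¹⁵ J.
p = √(2mKE) = √(2 × 6.645 × 10⁻²⁷ × 1.464 × 10⁻¹⁵) = 4.411 × 10⁻²¹ kg·m/s.
λ = h/p = 6.626 × 10⁻³⁴ / 4.411 × 10⁻²¹ = 1.50 × 10⁻¹³ m = 150 fm.

λ = 150 fm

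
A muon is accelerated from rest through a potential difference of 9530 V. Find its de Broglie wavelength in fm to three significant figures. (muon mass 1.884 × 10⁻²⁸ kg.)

KE = eV = 1.602 × 10⁻¹⁹ × 9530 = 1.527 × 10⁻¹⁵ J.
p = √(2mKE) = √(2 × 1.884 × 10⁻²⁸ × 1.527 × 10⁻¹⁵) = 7.585 × 10⁻²² kg·m/s.
λ = h/p = 6.626 × 10⁻³⁴ / 7.585 × 10⁻²² = 8.74 × 10⁻¹³ m = 874 fm.

λ = 874 fm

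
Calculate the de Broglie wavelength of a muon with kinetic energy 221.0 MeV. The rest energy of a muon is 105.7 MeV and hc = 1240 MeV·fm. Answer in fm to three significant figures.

Total energy E = KE + m₀c² = 221.0 + 105.7 = 326.7 MeV.
(pc)² = E² − (m₀c²)² = (326.7)² − (105.7)² = 9.556 × 10⁴ MeV², so pc = 309.1 MeV.
λ = hc/(pc) = 1240 MeV·fm / 309.1 MeV = 4.01 fm.

λ = 4.01 fm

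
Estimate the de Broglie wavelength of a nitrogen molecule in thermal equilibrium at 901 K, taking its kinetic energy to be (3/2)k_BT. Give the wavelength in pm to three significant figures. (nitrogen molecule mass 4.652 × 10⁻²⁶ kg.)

λ = 15.9 pm

KE = (3/2)k_BT = 1.5 × 1.381 × 10⁻²³ × 901 = 1.866 × 10⁻²⁰ J.
p = √(2mKE) = √(2 × 4.652 × 10⁻²⁶ × 1.866 × 10⁻²⁰) = 4.167 × 10⁻²³ kg·m/s.
λ = h/p = 1.59 × 10⁻¹¹ m = 15.9 pm.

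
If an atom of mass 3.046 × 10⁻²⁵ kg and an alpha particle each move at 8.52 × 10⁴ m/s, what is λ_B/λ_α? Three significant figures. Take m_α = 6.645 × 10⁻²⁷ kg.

λ_B/λ_α = 0.0218

At fixed v, p = mv so λ = h/(mv) ∝ 1/m.
λ_B/λ_α = m_α/m_B = 6.645 × 10⁻²⁷/3.046 × 10⁻²⁵ = 0.0218.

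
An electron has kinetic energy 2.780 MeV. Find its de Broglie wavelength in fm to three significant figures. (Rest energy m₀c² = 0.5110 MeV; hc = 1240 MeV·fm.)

λ = 381 fm

Total energy E = KE + m₀c² = 2.780 + 0.5110 = 3.2910 MeV.
(pc)² = E² − (m₀c²)² = (3.2910)² − (0.5110)² = 10.57 MeV², so pc = 3.251 MeV.
λ = hc/(pc) = 1240 MeV·fm / 3.251 MeV = 381 fm.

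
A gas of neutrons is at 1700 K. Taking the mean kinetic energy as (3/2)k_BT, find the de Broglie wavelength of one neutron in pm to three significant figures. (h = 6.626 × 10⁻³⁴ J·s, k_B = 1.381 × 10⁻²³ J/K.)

KE = (3/2)k_BT = 1.5 × 1.381 × 10⁻²³ × 1700 = 3.522 × 10⁻²⁰ J.
p = √(2mKE) = √(2 × 1.675 × 10⁻²⁷ × 3.522 × 10⁻²⁰) = 1.086 × 10⁻²³ kg·m/s.
λ = h/p = 6.10 × 10⁻¹¹ m = 61.0 pm.

λ = 61.0 pm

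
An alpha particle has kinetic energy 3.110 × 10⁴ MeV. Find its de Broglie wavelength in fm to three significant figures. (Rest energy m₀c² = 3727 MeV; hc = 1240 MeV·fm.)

λ = 0.0358 fm

Total energy E = KE + m₀c² = 3.110 × 10⁴ + 3727 = 34827 MeV.
(pc)² = E² − (m₀c²)² = (34827)² − (3727)² = 1.199 × 10⁹ MeV², so pc = 3.463 × 10⁴ MeV.
λ = hc/(pc) = 1240 MeV·fm / 3.463 × 10⁴ MeV = 0.0358 fm.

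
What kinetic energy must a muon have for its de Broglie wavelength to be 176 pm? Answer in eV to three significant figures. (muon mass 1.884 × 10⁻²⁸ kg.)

p = h/λ = 6.626 × 10⁻³⁴ / 1.760 × 10⁻¹⁰ = 3.765 × 10⁻²⁴ kg·m/s.
KE = p²/(2m) = (3.765 × 10⁻²⁴)² / (2 × 1.884 × 10⁻²⁸) = 3.762 × 10⁻²⁰ J = 0.235 eV.

KE = 0.235 eV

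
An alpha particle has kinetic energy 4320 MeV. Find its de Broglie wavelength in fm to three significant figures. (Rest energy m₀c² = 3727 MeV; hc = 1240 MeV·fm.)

λ = 0.174 fm

Total energy E = KE + m₀c² = 4320 + 3727 = 8047 MeV.
(pc)² = E² − (m₀c²)² = (8047)² − (3727)² = 5.086 × 10⁷ MeV², so pc = 7132 MeV.
λ = hc/(pc) = 1240 MeV·fm / 7132 MeV = 0.174 fm.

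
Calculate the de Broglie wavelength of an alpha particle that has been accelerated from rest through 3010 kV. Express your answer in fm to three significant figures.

λ = 5.85 fm

KE = 2eV = 2 × 1.602 × 10⁻¹⁹ × 3.010 × 10⁶ = 9.644 × 10⁻¹³ J.
p = √(2mKE) = √(2 × 6.645 × 10⁻²⁷ × 9.644 × 10⁻¹³) = 1.132 × 10⁻¹⁹ kg·m/s.
λ = h/p = 6.626 × 10⁻³⁴ / 1.132 × 10⁻¹⁹ = 5.85 × 10⁻¹⁵ m = 5.85 fm.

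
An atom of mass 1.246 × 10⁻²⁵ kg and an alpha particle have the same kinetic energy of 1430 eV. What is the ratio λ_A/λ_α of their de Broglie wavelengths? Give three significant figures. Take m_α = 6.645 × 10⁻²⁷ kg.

λ_A/λ_α = 0.231

At fixed KE, p = √(2mKE) so λ = h/p ∝ 1/√m.
λ_A/λ_α = √(m_α/m_A) = √(6.645 × 10⁻²⁷/1.246 × 10⁻²⁵) = √(0.05333) = 0.231.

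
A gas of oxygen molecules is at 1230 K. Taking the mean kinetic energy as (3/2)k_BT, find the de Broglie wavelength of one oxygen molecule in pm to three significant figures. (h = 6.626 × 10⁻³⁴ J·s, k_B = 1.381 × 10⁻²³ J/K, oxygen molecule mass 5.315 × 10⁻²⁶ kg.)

λ = 12.7 pm

KE = (3/2)k_BT = 1.5 × 1.381 × 10⁻²³ × 1230 = 2.548 × 10⁻²⁰ J.
p = √(2mKE) = √(2 × 5.315 × 10⁻²⁶ × 2.548 × 10⁻²⁰) = 5.204 × 10⁻²³ kg·m/s.
λ = h/p = 1.27 × 10⁻¹¹ m = 12.7 pm.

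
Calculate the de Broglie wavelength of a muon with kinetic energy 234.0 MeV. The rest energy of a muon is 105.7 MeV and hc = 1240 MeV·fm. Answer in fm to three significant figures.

Total energy E = KE + m₀c² = 234.0 + 105.7 = 339.7 MeV.
(pc)² = E² − (m₀c²)² = (339.7)² − (105.7)² = 1.042 × 10⁵ MeV², so pc = 322.8 MeV.
λ = hc/(pc) = 1240 MeV·fm / 322.8 MeV = 3.84 fm.

λ = 3.84 fm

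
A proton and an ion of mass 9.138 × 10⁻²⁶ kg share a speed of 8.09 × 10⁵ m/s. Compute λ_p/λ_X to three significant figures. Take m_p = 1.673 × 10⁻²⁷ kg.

λ_p/λ_X = 54.6

At fixed v, p = mv so λ = h/(mv) ∝ 1/m.
λ_p/λ_X = m_X/m_p = 9.138 × 10⁻²⁶/1.673 × 10⁻²⁷ = 54.6.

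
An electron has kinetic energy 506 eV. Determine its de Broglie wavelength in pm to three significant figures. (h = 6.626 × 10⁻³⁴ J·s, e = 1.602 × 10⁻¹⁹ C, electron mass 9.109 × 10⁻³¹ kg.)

λ = 54.5 pm

KE = 506 eV = 8.106 × 10⁻¹⁷ J.
p = √(2mKE) = √(2 × 9.109 × 10⁻³¹ × 8.106 × 10⁻¹⁷) = 1.215 × 10⁻²³ kg·m/s.
λ = h/p = 6.626 × 10⁻³⁴ / 1.215 × 10⁻²³ = 5.45 × 10⁻¹¹ m = 54.5 pm.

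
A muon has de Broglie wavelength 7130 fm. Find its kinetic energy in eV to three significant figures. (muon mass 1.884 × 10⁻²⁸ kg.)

KE = 143 eV

p = h/λ = 6.626 × 10⁻³⁴ / 7.130 × 10⁻¹² = 9.293 × 10⁻²³ kg·m/s.
KE = p²/(2m) = (9.293 × 10⁻²³)² / (2 × 1.884 × 10⁻²⁸) = 2.292 × 10⁻¹⁷ J = 143 eV.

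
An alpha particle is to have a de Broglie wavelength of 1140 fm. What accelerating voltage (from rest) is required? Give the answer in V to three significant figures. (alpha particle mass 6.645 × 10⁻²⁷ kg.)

V = 79.3 V

p = h/λ = 6.626 × 10⁻³⁴ / 1.140 × 10⁻¹² = 5.812 × 10⁻²² kg·m/s.
KE = p²/(2m) = 2.542 × 10⁻¹⁷ J.
V = KE/2e = 2.542 × 10⁻¹⁷ / (2 × 1.602 × 10⁻¹⁹) = 79.3 V.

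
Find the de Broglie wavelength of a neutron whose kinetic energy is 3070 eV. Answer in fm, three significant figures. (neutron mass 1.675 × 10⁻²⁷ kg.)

λ = 516 fm

KE = 3070 eV = 4.918 × 10⁻¹⁶ J.
p = √(2mKE) = √(2 × 1.675 × 10⁻²⁷ × 4.918 × 10⁻¹⁶) = 1.284 × 10⁻²¹ kg·m/s.
λ = h/p = 6.626 × 10⁻³⁴ / 1.284 × 10⁻²¹ = 5.16 × 10⁻¹³ m = 516 fm.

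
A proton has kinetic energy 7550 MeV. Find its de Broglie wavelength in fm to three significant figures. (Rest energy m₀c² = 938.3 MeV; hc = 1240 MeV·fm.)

λ = 0.147 fm

Total energy E = KE + m₀c² = 7550 + 938.3 = 8488.3 MeV.
(pc)² = E² − (m₀c²)² = (8488.3)² − (938.3)² = 7.117 × 10⁷ MeV², so pc = 8436 MeV.
λ = hc/(pc) = 1240 MeV·fm / 8436 MeV = 0.147 fm.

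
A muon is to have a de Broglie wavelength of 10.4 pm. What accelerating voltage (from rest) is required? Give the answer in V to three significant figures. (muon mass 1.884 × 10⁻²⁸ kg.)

p = h/λ = 6.626 × 10⁻³⁴ / 1.040 × 10⁻¹¹ = 6.371 × 10⁻²³ kg·m/s.
KE = p²/(2m) = 1.077 × 10⁻¹⁷ J.
V = KE/e = 1.077 × 10⁻¹⁷ / (1.602 × 10⁻¹⁹) = 67.2 V.

V = 67.2 V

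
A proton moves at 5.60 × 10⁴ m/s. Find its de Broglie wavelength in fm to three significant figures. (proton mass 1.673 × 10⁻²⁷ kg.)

p = mv = 1.673 × 10⁻²⁷ × 5.60 × 10⁴ = 9.369 × 10⁻²³ kg·m/s.
λ = h/p = 6.626 × 10⁻³⁴ / 9.369 × 10⁻²³ = 7.07 × 10⁻¹² m = 7070 fm.

λ = 7070 fm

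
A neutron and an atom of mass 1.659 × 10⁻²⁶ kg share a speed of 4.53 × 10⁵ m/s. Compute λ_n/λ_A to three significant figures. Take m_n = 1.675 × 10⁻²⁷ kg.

At fixed v, p = mv so λ = h/(mv) ∝ 1/m.
λ_n/λ_A = m_A/m_n = 1.659 × 10⁻²⁶/1.675 × 10⁻²⁷ = 9.90.

λ_n/λ_A = 9.90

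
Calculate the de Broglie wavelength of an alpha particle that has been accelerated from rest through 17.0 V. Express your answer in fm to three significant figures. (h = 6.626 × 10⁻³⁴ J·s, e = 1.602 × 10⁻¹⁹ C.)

KE = 2eV = 2 × 1.602 × 10⁻¹⁹ × 17.00 = 5.447 × 10⁻¹⁸ J.
p = √(2mKE) = √(2 × 6.645 × 10⁻²⁷ × 5.447 × 10⁻¹⁸) = 2.691 × 10⁻²² kg·m/s.
λ = h/p = 6.626 × 10⁻³⁴ / 2.691 × 10⁻²² = 2.46 × 10⁻¹² m = 2460 fm.

λ = 2460 fm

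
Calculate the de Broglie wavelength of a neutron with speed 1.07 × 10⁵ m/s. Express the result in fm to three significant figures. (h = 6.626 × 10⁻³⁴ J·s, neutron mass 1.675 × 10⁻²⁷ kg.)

λ = 3700 fm

p = mv = 1.675 × 10⁻²⁷ × 1.07 × 10⁵ = 1.792 × 10⁻²² kg·m/s.
λ = h/p = 6.626 × 10⁻³⁴ / 1.792 × 10⁻²² = 3.70 × 10⁻¹² m = 3700 fm.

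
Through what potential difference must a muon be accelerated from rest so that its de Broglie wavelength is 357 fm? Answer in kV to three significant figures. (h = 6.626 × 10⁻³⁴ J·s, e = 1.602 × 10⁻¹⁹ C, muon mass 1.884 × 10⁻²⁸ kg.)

p = h/λ = 6.626 × 10⁻³⁴ / 3.570 × 10⁻¹³ = 1.856 × 10⁻²¹ kg·m/s.
KE = p²/(2m) = 9.142 × 10⁻¹⁵ J.
V = KE/e = 9.142 × 10⁻¹⁵ / (1.602 × 10⁻¹⁹) = 57.1 kV.

V = 57.1 kV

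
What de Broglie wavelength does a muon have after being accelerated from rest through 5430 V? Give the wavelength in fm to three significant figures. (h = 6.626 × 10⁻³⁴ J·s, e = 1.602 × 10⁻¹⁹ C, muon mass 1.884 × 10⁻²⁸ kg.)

λ = 1160 fm

KE = eV = 1.602 × 10⁻¹⁹ × 5430 = 8.699 × 10⁻¹⁶ J.
p = √(2mKE) = √(2 × 1.884 × 10⁻²⁸ × 8.699 × 10⁻¹⁶) = 5.725 × 10⁻²² kg·m/s.
λ = h/p = 6.626 × 10⁻³⁴ / 5.725 × 10⁻²² = 1.16 × 10⁻¹² m = 1160 fm.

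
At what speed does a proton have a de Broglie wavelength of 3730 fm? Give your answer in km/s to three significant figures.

v = 106 km/s

p = h/λ = 6.626 × 10⁻³⁴ / 3.730 × 10⁻¹² = 1.776 × 10⁻²² kg·m/s.
v = p/m = 1.776 × 10⁻²² / 1.673 × 10⁻²⁷ = 1.06 × 10⁵ m/s = 106 km/s.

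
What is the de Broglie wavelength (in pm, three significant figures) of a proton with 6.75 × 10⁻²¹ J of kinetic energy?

λ = 139 pm

p = √(2mKE) = √(2 × 1.673 × 10⁻²⁷ × 6.750 × 10⁻²¹) = 4.752 × 10⁻²⁴ kg·m/s.
λ = h/p = 6.626 × 10⁻³⁴ / 4.752 × 10⁻²⁴ = 1.39 × 10⁻¹⁰ m = 139 pm.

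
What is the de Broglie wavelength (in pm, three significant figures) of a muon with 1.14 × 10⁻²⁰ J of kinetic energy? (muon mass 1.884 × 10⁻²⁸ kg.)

λ = 320 pm

p = √(2mKE) = √(2 × 1.884 × 10⁻²⁸ × 1.140 × 10⁻²⁰) = 2.073 × 10⁻²⁴ kg·m/s.
λ = h/p = 6.626 × 10⁻³⁴ / 2.073 × 10⁻²⁴ = 3.20 × 10⁻¹⁰ m = 320 pm.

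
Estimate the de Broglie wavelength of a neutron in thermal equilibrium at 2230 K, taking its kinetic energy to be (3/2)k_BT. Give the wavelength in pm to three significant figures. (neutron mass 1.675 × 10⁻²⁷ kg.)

λ = 53.3 pm

KE = (3/2)k_BT = 1.5 × 1.381 × 10⁻²³ × 2230 = 4.619 × 10⁻²⁰ J.
p = √(2mKE) = √(2 × 1.675 × 10⁻²⁷ × 4.619 × 10⁻²⁰) = 1.244 × 10⁻²³ kg·m/s.
λ = h/p = 5.33 × 10⁻¹¹ m = 53.3 pm.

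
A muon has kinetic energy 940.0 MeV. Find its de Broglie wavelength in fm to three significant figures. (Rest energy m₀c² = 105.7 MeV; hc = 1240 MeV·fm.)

Total energy E = KE + m₀c² = 940.0 + 105.7 = 1045.7 MeV.
(pc)² = E² − (m₀c²)² = (1045.7)² − (105.7)² = 1.082 × 10⁶ MeV², so pc = 1040 MeV.
λ = hc/(pc) = 1240 MeV·fm / 1040 MeV = 1.19 fm.

λ = 1.19 fm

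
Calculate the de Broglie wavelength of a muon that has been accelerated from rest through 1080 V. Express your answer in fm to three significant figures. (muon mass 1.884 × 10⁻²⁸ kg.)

KE = eV = 1.602 × 10⁻¹⁹ × 1080 = 1.730 × 10⁻¹⁶ J.
p = √(2mKE) = √(2 × 1.884 × 10⁻²⁸ × 1.730 × 10⁻¹⁶) = 2.553 × 10⁻²² kg·m/s.
λ = h/p = 6.626 × 10⁻³⁴ / 2.553 × 10⁻²² = 2.60 × 10⁻¹² m = 2600 fm.

λ = 2600 fm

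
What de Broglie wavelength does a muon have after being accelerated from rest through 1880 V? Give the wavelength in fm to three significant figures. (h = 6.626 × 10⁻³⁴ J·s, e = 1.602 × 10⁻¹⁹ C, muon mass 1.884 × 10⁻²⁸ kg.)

λ = 1970 fm

KE = eV = 1.602 × 10⁻¹⁹ × 1880 = 3.012 × 10⁻¹⁶ J.
p = √(2mKE) = √(2 × 1.884 × 10⁻²⁸ × 3.012 × 10⁻¹⁶) = 3.369 × 10⁻²² kg·m/s.
λ = h/p = 6.626 × 10⁻³⁴ / 3.369 × 10⁻²² = 1.97 × 10⁻¹² m = 1970 fm.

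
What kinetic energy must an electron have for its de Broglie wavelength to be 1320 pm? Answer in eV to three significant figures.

KE = 0.863 eV

p = h/λ = 6.626 × 10⁻³⁴ / 1.320 × 10⁻⁹ = 5.020 × 10⁻²⁵ kg·m/s.
KE = p²/(2m) = (5.020 × 10⁻²⁵)² / (2 × 9.109 × 10⁻³¹) = 1.383 × 10⁻¹⁹ J = 0.863 eV.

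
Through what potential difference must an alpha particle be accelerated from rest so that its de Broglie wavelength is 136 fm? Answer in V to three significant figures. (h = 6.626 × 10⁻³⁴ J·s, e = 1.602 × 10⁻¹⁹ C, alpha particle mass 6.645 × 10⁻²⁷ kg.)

V = 5570 V

p = h/λ = 6.626 × 10⁻³⁴ / 1.360 × 10⁻¹³ = 4.872 × 10⁻²¹ kg·m/s.
KE = p²/(2m) = 1.786 × 10⁻¹⁵ J.
V = KE/2e = 1.786 × 10⁻¹⁵ / (2 × 1.602 × 10⁻¹⁹) = 5570 V.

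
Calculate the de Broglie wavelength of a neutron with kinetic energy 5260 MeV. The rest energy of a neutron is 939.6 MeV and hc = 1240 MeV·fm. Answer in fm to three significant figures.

Total energy E = KE + m₀c² = 5260 + 939.6 = 6199.6 MeV.
(pc)² = E² − (m₀c²)² = (6199.6)² − (939.6)² = 3.755 × 10⁷ MeV², so pc = 6128 MeV.
λ = hc/(pc) = 1240 MeV·fm / 6128 MeV = 0.202 fm.

λ = 0.202 fm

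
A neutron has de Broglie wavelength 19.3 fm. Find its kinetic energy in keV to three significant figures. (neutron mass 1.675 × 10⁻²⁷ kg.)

KE = 2200 keV

p = h/λ = 6.626 × 10⁻³⁴ / 1.930 × 10⁻¹⁴ = 3.433 × 10⁻²⁰ kg·m/s.
KE = p²/(2m) = (3.433 × 10⁻²⁰)² / (2 × 1.675 × 10⁻²⁷) = 3.518 × 10⁻¹³ J = 2200 keV.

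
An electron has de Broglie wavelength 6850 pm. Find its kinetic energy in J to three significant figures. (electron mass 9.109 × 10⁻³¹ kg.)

p = h/λ = 6.626 × 10⁻³⁴ / 6.850 × 10⁻⁹ = 9.673 × 10⁻²⁶ kg·m/s.
KE = p²/(2m) = (9.673 × 10⁻²⁶)² / (2 × 9.109 × 10⁻³¹) = 5.136 × 10⁻²¹ J = 5.14 × 10⁻²¹ J.

KE = 5.14 × 10⁻²¹ J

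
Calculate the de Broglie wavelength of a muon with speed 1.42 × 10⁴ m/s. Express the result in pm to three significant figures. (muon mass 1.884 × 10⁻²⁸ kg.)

p = mv = 1.884 × 10⁻²⁸ × 1.42 × 10⁴ = 2.675 × 10⁻²⁴ kg·m/s.
λ = h/p = 6.626 × 10⁻³⁴ / 2.675 × 10⁻²⁴ = 2.48 × 10⁻¹⁰ m = 248 pm.

λ = 248 pm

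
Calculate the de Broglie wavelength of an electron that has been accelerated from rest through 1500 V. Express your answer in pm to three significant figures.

KE = eV = 1.602 × 10⁻¹⁹ × 1500 = 2.403 × 10⁻¹⁶ J.
p = √(2mKE) = √(2 × 9.109 × 10⁻³¹ × 2.403 × 10⁻¹⁶) = 2.092 × 10⁻²³ kg·m/s.
λ = h/p = 6.626 × 10⁻³⁴ / 2.092 × 10⁻²³ = 3.17 × 10⁻¹¹ m = 31.7 pm.

λ = 31.7 pm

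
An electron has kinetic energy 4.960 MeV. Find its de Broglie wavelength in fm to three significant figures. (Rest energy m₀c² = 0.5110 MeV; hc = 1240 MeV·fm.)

λ = 228 fm

Total energy E = KE + m₀c² = 4.960 + 0.5110 = 5.4710 MeV.
(pc)² = E² − (m₀c²)² = (5.4710)² − (0.5110)² = 29.67 MeV², so pc = 5.447 MeV.
λ = hc/(pc) = 1240 MeV·fm / 5.447 MeV = 228 fm.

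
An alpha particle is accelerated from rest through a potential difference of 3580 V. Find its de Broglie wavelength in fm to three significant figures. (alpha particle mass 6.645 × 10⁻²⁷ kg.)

λ = 170 fm

KE = 2eV = 2 × 1.602 × 10⁻¹⁹ × 3580 = 1.147 × 10⁻¹⁵ J.
p = √(2mKE) = √(2 × 6.645 × 10⁻²⁷ × 1.147 × 10⁻¹⁵) = 3.904 × 10⁻²¹ kg·m/s.
λ = h/p = 6.626 × 10⁻³⁴ / 3.904 × 10⁻²¹ = 1.70 × 10⁻¹³ m = 170 fm.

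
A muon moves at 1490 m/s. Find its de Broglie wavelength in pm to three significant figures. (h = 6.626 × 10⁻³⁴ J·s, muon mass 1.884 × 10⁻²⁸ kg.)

p = mv = 1.884 × 10⁻²⁸ × 1490 = 2.807 × 10⁻²⁵ kg·m/s.
λ = h/p = 6.626 × 10⁻³⁴ / 2.807 × 10⁻²⁵ = 2.36 × 10⁻⁹ m = 2360 pm.

λ = 2360 pm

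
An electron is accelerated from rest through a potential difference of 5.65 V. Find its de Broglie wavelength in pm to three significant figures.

λ = 516 pm

KE = eV = 1.602 × 10⁻¹⁹ × 5.650 = 9.051 × 10⁻¹⁹ J.
p = √(2mKE) = √(2 × 9.109 × 10⁻³¹ × 9.051 × 10⁻¹⁹) = 1.284 × 10⁻²⁴ kg·m/s.
λ = h/p = 6.626 × 10⁻³⁴ / 1.284 × 10⁻²⁴ = 5.16 × 10⁻¹⁰ m = 516 pm.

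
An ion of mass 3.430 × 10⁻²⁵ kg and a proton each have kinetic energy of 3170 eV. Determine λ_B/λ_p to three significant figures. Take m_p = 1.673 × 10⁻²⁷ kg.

λ_B/λ_p = 0.0698

At fixed KE, p = √(2mKE) so λ = h/p ∝ 1/√m.
λ_B/λ_p = √(m_p/m_B) = √(1.673 × 10⁻²⁷/3.430 × 10⁻²⁵) = √(4.878 × 10⁻³) = 0.0698.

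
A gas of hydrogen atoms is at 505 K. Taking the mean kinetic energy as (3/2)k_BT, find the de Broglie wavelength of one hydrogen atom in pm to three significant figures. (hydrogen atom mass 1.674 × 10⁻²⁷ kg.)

KE = (3/2)k_BT = 1.5 × 1.381 × 10⁻²³ × 505 = 1.046 × 10⁻²⁰ J.
p = √(2mKE) = √(2 × 1.674 × 10⁻²⁷ × 1.046 × 10⁻²⁰) = 5.918 × 10⁻²⁴ kg·m/s.
λ = h/p = 1.12 × 10⁻¹⁰ m = 112 pm.

λ = 112 pm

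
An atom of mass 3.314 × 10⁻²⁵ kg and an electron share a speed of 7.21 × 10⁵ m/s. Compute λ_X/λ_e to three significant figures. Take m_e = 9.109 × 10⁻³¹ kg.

λ_X/λ_e = 2.75 × 10⁻⁶

At fixed v, p = mv so λ = h/(mv) ∝ 1/m.
λ_X/λ_e = m_e/m_X = 9.109 × 10⁻³¹/3.314 × 10⁻²⁵ = 2.75 × 10⁻⁶.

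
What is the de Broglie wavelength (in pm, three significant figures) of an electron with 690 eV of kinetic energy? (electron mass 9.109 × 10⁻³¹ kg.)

KE = 690 eV = 1.105 × 10⁻¹⁶ J.
p = √(2mKE) = √(2 × 9.109 × 10⁻³¹ × 1.105 × 10⁻¹⁶) = 1.419 × 10⁻²³ kg·m/s.
λ = h/p = 6.626 × 10⁻³⁴ / 1.419 × 10⁻²³ = 4.67 × 10⁻¹¹ m = 46.7 pm.

λ = 46.7 pm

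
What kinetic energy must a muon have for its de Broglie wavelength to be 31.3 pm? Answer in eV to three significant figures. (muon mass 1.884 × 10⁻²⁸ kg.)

p = h/λ = 6.626 × 10⁻³⁴ / 3.130 × 10⁻¹¹ = 2.117 × 10⁻²³ kg·m/s.
KE = p²/(2m) = (2.117 × 10⁻²³)² / (2 × 1.884 × 10⁻²⁸) = 1.189 × 10⁻¹⁸ J = 7.42 eV.

KE = 7.42 eV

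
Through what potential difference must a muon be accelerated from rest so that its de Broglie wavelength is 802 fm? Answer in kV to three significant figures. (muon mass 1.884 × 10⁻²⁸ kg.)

p = h/λ = 6.626 × 10⁻³⁴ / 8.020 × 10⁻¹³ = 8.262 × 10⁻²² kg·m/s.
KE = p²/(2m) = 1.812 × 10⁻¹⁵ J.
V = KE/e = 1.812 × 10⁻¹⁵ / (1.602 × 10⁻¹⁹) = 11.3 kV.

V = 11.3 kV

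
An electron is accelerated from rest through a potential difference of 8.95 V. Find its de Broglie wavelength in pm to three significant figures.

KE = eV = 1.602 × 10⁻¹⁹ × 8.950 = 1.434 × 10⁻¹⁸ J.
p = √(2mKE) = √(2 × 9.109 × 10⁻³¹ × 1.434 × 10⁻¹⁸) = 1.616 × 10⁻²⁴ kg·m/s.
λ = h/p = 6.626 × 10⁻³⁴ / 1.616 × 10⁻²⁴ = 4.10 × 10⁻¹⁰ m = 410 pm.

λ = 410 pm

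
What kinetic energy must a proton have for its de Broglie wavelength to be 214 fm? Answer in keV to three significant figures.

p = h/λ = 6.626 × 10⁻³⁴ / 2.140 × 10⁻¹³ = 3.096 × 10⁻²¹ kg·m/s.
KE = p²/(2m) = (3.096 × 10⁻²¹)² / (2 × 1.673 × 10⁻²⁷) = 2.865 × 10⁻¹⁵ J = 17.9 keV.

KE = 17.9 keV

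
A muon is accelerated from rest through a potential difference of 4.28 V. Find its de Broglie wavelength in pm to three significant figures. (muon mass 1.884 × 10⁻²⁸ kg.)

KE = eV = 1.602 × 10⁻¹⁹ × 4.280 = 6.857 × 10⁻¹⁹ J.
p = √(2mKE) = √(2 × 1.884 × 10⁻²⁸ × 6.857 × 10⁻¹⁹) = 1.607 × 10⁻²³ kg·m/s.
λ = h/p = 6.626 × 10⁻³⁴ / 1.607 × 10⁻²³ = 4.12 × 10⁻¹¹ m = 41.2 pm.

λ = 41.2 pm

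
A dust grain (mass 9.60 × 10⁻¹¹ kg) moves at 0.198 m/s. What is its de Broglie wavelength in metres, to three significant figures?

λ = 3.49 × 10⁻²³ m

p = mv = 9.60 × 10⁻¹¹ × 0.198 = 1.901 × 10⁻¹¹ kg·m/s.
λ = h/p = 6.626 × 10⁻³⁴ / 1.901 × 10⁻¹¹ = 3.49 × 10⁻²³ m.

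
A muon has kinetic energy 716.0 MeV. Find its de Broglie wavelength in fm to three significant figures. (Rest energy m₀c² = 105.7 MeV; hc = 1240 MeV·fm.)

Total energy E = KE + m₀c² = 716.0 + 105.7 = 821.7 MeV.
(pc)² = E² − (m₀c²)² = (821.7)² − (105.7)² = 6.640 × 10⁵ MeV², so pc = 814.9 MeV.
λ = hc/(pc) = 1240 MeV·fm / 814.9 MeV = 1.52 fm.

λ = 1.52 fm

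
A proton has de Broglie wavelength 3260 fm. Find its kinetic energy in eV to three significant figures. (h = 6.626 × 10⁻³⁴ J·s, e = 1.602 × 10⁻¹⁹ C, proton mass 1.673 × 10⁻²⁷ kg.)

KE = 77.1 eV

p = h/λ = 6.626 × 10⁻³⁴ / 3.260 × 10⁻¹² = 2.033 × 10⁻²² kg·m/s.
KE = p²/(2m) = (2.033 × 10⁻²²)² / (2 × 1.673 × 10⁻²⁷) = 1.235 × 10⁻¹⁷ J = 77.1 eV.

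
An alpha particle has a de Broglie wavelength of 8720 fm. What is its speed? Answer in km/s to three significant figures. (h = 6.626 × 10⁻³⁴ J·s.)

v = 11.4 km/s

p = h/λ = 6.626 × 10⁻³⁴ / 8.720 × 10⁻¹² = 7.599 × 10⁻²³ kg·m/s.
v = p/m = 7.599 × 10⁻²³ / 6.645 × 10⁻²⁷ = 1.14 × 10⁴ m/s = 11.4 km/s.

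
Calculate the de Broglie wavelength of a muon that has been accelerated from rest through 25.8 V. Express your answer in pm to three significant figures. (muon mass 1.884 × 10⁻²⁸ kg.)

λ = 16.8 pm

KE = eV = 1.602 × 10⁻¹⁹ × 25.80 = 4.133 × 10⁻¹⁸ J.
p = √(2mKE) = √(2 × 1.884 × 10⁻²⁸ × 4.133 × 10⁻¹⁸) = 3.946 × 10⁻²³ kg·m/s.
λ = h/p = 6.626 × 10⁻³⁴ / 3.946 × 10⁻²³ = 1.68 × 10⁻¹¹ m = 16.8 pm.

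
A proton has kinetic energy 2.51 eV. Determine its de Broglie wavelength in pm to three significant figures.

KE = 2.51 eV = 4.021 × 10⁻¹⁹ J.
p = √(2mKE) = √(2 × 1.673 × 10⁻²⁷ × 4.021 × 10⁻¹⁹) = 3.668 × 10⁻²³ kg·m/s.
λ = h/p = 6.626 × 10⁻³⁴ / 3.668 × 10⁻²³ = 1.81 × 10⁻¹¹ m = 18.1 pm.

λ = 18.1 pm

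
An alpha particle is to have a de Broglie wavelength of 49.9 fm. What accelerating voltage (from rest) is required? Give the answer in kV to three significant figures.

p = h/λ = 6.626 × 10⁻³⁴ / 4.990 × 10⁻¹⁴ = 1.328 × 10⁻²⁰ kg·m/s.
KE = p²/(2m) = 1.327 × 10⁻¹⁴ J.
V = KE/2e = 1.327 × 10⁻¹⁴ / (2 × 1.602 × 10⁻¹⁹) = 41.4 kV.

V = 41.4 kV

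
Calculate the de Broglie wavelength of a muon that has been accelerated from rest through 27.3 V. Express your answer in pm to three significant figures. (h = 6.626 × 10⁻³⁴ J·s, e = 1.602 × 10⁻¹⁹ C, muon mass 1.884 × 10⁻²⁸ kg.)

λ = 16.3 pm

KE = eV = 1.602 × 10⁻¹⁹ × 27.30 = 4.373 × 10⁻¹⁸ J.
p = √(2mKE) = √(2 × 1.884 × 10⁻²⁸ × 4.373 × 10⁻¹⁸) = 4.059 × 10⁻²³ kg·m/s.
λ = h/p = 6.626 × 10⁻³⁴ / 4.059 × 10⁻²³ = 1.63 × 10⁻¹¹ m = 16.3 pm.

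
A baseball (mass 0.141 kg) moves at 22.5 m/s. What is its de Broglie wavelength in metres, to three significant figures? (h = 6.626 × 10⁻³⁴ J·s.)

λ = 2.09 × 10⁻³⁴ m

p = mv = 0.141 × 22.5 = 3.173 kg·m/s.
λ = h/p = 6.626 × 10⁻³⁴ / 3.173 = 2.09 × 10⁻³⁴ m.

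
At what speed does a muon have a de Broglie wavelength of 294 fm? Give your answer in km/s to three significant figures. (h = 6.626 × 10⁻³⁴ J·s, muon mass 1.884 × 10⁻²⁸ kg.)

v = 1.20 × 10⁴ km/s

p = h/λ = 6.626 × 10⁻³⁴ / 2.940 × 10⁻¹³ = 2.254 × 10⁻²¹ kg·m/s.
v = p/m = 2.254 × 10⁻²¹ / 1.884 × 10⁻²⁸ = 1.20 × 10⁷ m/s = 1.20 × 10⁴ km/s.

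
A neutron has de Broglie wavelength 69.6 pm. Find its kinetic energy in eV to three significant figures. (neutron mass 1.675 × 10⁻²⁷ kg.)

KE = 0.169 eV

p = h/λ = 6.626 × 10⁻³⁴ / 6.960 × 10⁻¹¹ = 9.520 × 10⁻²⁴ kg·m/s.
KE = p²/(2m) = (9.520 × 10⁻²⁴)² / (2 × 1.675 × 10⁻²⁷) = 2.705 × 10⁻²⁰ J = 0.169 eV.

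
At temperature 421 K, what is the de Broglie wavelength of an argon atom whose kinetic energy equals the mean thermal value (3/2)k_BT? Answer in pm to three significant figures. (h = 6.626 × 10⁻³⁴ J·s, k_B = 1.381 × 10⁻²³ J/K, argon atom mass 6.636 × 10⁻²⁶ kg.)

KE = (3/2)k_BT = 1.5 × 1.381 × 10⁻²³ × 421 = 8.721 × 10⁻²¹ J.
p = √(2mKE) = √(2 × 6.636 × 10⁻²⁶ × 8.721 × 10⁻²¹) = 3.402 × 10⁻²³ kg·m/s.
λ = h/p = 1.95 × 10⁻¹¹ m = 19.5 pm.

λ = 19.5 pm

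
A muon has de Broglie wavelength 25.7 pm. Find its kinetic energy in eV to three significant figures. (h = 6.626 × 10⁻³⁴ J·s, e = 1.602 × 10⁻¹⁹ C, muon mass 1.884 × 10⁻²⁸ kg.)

KE = 11.0 eV

p = h/λ = 6.626 × 10⁻³⁴ / 2.570 × 10⁻¹¹ = 2.578 × 10⁻²³ kg·m/s.
KE = p²/(2m) = (2.578 × 10⁻²³)² / (2 × 1.884 × 10⁻²⁸) = 1.764 × 10⁻¹⁸ J = 11.0 eV.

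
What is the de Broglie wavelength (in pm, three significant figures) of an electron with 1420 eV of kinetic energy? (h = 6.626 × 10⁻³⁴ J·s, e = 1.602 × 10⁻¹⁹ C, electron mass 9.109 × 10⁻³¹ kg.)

λ = 32.5 pm

KE = 1420 eV = 2.275 × 10⁻¹⁶ J.
p = √(2mKE) = √(2 × 9.109 × 10⁻³¹ × 2.275 × 10⁻¹⁶) = 2.036 × 10⁻²³ kg·m/s.
λ = h/p = 6.626 × 10⁻³⁴ / 2.036 × 10⁻²³ = 3.25 × 10⁻¹¹ m = 32.5 pm.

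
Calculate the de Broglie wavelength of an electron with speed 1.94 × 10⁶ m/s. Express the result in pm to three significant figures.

p = mv = 9.109 × 10⁻³¹ × 1.94 × 10⁶ = 1.767 × 10⁻²⁴ kg·m/s.
λ = h/p = 6.626 × 10⁻³⁴ / 1.767 × 10⁻²⁴ = 3.75 × 10⁻¹⁰ m = 375 pm.

λ = 375 pm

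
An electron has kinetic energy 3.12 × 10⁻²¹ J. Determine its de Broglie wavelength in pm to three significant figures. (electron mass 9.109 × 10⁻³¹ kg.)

p = √(2mKE) = √(2 × 9.109 × 10⁻³¹ × 3.120 × 10⁻²¹) = 7.539 × 10⁻²⁶ kg·m/s.
λ = h/p = 6.626 × 10⁻³⁴ / 7.539 × 10⁻²⁶ = 8.79 × 10⁻⁹ m = 8790 pm.

λ = 8790 pm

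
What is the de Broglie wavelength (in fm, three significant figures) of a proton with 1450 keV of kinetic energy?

KE = 1450 keV = 2.323 × 10⁻¹³ J.
p = √(2mKE) = √(2 × 1.673 × 10⁻²⁷ × 2.323 × 10⁻¹³) = 2.788 × 10⁻²⁰ kg·m/s.
λ = h/p = 6.626 × 10⁻³⁴ / 2.788 × 10⁻²⁰ = 2.38 × 10⁻¹⁴ m = 23.8 fm.

λ = 23.8 fm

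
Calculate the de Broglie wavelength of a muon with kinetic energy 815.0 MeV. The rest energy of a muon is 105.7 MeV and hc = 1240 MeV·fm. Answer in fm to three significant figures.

λ = 1.36 fm

Total energy E = KE + m₀c² = 815.0 + 105.7 = 920.7 MeV.
(pc)² = E² − (m₀c²)² = (920.7)² − (105.7)² = 8.365 × 10⁵ MeV², so pc = 914.6 MeV.
λ = hc/(pc) = 1240 MeV·fm / 914.6 MeV = 1.36 fm.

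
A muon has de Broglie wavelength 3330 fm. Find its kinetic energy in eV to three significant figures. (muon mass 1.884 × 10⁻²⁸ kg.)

KE = 656 eV

p = h/λ = 6.626 × 10⁻³⁴ / 3.330 × 10⁻¹² = 1.990 × 10⁻²² kg·m/s.
KE = p²/(2m) = (1.990 × 10⁻²²)² / (2 × 1.884 × 10⁻²⁸) = 1.051 × 10⁻¹⁶ J = 656 eV.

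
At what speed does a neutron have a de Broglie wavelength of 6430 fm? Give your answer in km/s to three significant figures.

v = 61.5 km/s

p = h/λ = 6.626 × 10⁻³⁴ / 6.430 × 10⁻¹² = 1.030 × 10⁻²² kg·m/s.
v = p/m = 1.030 × 10⁻²² / 1.675 × 10⁻²⁷ = 6.15 × 10⁴ m/s = 61.5 km/s.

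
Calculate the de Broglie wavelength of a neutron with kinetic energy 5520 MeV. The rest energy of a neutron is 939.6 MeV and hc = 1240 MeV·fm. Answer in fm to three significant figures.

λ = 0.194 fm

Total energy E = KE + m₀c² = 5520 + 939.6 = 6459.6 MeV.
(pc)² = E² − (m₀c²)² = (6459.6)² − (939.6)² = 4.084 × 10⁷ MeV², so pc = 6391 MeV.
λ = hc/(pc) = 1240 MeV·fm / 6391 MeV = 0.194 fm.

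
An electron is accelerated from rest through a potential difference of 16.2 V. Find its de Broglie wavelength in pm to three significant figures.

KE = eV = 1.602 × 10⁻¹⁹ × 16.20 = 2.595 × 10⁻¹⁸ J.
p = √(2mKE) = √(2 × 9.109 × 10⁻³¹ × 2.595 × 10⁻¹⁸) = 2.174 × 10⁻²⁴ kg·m/s.
λ = h/p = 6.626 × 10⁻³⁴ / 2.174 × 10⁻²⁴ = 3.05 × 10⁻¹⁰ m = 305 pm.

λ = 305 pm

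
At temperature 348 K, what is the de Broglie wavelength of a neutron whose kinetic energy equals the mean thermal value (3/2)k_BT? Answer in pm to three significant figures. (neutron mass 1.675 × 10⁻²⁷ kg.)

λ = 135 pm

KE = (3/2)k_BT = 1.5 × 1.381 × 10⁻²³ × 348 = 7.209 × 10⁻²¹ J.
p = √(2mKE) = √(2 × 1.675 × 10⁻²⁷ × 7.209 × 10⁻²¹) = 4.914 × 10⁻²⁴ kg·m/s.
λ = h/p = 1.35 × 10⁻¹⁰ m = 135 pm.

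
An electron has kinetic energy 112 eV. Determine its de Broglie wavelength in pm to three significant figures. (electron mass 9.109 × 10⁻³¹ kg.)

KE = 112 eV = 1.794 × 10⁻¹⁷ J.
p = √(2mKE) = √(2 × 9.109 × 10⁻³¹ × 1.794 × 10⁻¹⁷) = 5.717 × 10⁻²⁴ kg·m/s.
λ = h/p = 6.626 × 10⁻³⁴ / 5.717 × 10⁻²⁴ = 1.16 × 10⁻¹⁰ m = 116 pm.

λ = 116 pm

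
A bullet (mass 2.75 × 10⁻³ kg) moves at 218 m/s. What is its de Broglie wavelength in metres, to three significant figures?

λ = 1.11 × 10⁻³³ m

p = mv = 2.75 × 10⁻³ × 218 = 5.995 × 10⁻¹ kg·m/s.
λ = h/p = 6.626 × 10⁻³⁴ / 5.995 × 10⁻¹ = 1.11 × 10⁻³³ m.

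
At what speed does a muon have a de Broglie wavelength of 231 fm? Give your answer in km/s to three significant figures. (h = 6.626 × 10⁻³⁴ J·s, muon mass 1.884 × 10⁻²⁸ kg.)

v = 1.52 × 10⁴ km/s

p = h/λ = 6.626 × 10⁻³⁴ / 2.310 × 10⁻¹³ = 2.868 × 10⁻²¹ kg·m/s.
v = p/m = 2.868 × 10⁻²¹ / 1.884 × 10⁻²⁸ = 1.52 × 10⁷ m/s = 1.52 × 10⁴ km/s.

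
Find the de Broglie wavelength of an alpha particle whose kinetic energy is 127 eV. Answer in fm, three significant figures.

KE = 127 eV = 2.035 × 10⁻¹⁷ J.
p = √(2mKE) = √(2 × 6.645 × 10⁻²⁷ × 2.035 × 10⁻¹⁷) = 5.200 × 10⁻²² kg·m/s.
λ = h/p = 6.626 × 10⁻³⁴ / 5.200 × 10⁻²² = 1.27 × 10⁻¹² m = 1270 fm.

λ = 1270 fm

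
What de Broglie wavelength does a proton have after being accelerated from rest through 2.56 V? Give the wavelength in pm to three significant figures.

KE = eV = 1.602 × 10⁻¹⁹ × 2.560 = 4.101 × 10⁻¹⁹ J.
p = √(2mKE) = √(2 × 1.673 × 10⁻²⁷ × 4.101 × 10⁻¹⁹) = 3.704 × 10⁻²³ kg·m/s.
λ = h/p = 6.626 × 10⁻³⁴ / 3.704 × 10⁻²³ = 1.79 × 10⁻¹¹ m = 17.9 pm.

λ = 17.9 pm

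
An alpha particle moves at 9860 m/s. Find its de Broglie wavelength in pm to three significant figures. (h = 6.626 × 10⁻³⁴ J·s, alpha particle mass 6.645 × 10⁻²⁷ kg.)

p = mv = 6.645 × 10⁻²⁷ × 9860 = 6.552 × 10⁻²³ kg·m/s.
λ = h/p = 6.626 × 10⁻³⁴ / 6.552 × 10⁻²³ = 1.01 × 10⁻¹¹ m = 10.1 pm.

λ = 10.1 pm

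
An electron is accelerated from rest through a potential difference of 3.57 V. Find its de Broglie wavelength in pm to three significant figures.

KE = eV = 1.602 × 10⁻¹⁹ × 3.570 = 5.719 × 10⁻¹⁹ J.
p = √(2mKE) = √(2 × 9.109 × 10⁻³¹ × 5.719 × 10⁻¹⁹) = 1.021 × 10⁻²⁴ kg·m/s.
λ = h/p = 6.626 × 10⁻³⁴ / 1.021 × 10⁻²⁴ = 6.49 × 10⁻¹⁰ m = 649 pm.

λ = 649 pm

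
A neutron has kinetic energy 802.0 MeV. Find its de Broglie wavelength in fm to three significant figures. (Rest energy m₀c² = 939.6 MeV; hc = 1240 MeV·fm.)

λ = 0.846 fm

Total energy E = KE + m₀c² = 802.0 + 939.6 = 1741.6 MeV.
(pc)² = E² − (m₀c²)² = (1741.6)² − (939.6)² = 2.150 × 10⁶ MeV², so pc = 1466 MeV.
λ = hc/(pc) = 1240 MeV·fm / 1466 MeV = 0.846 fm.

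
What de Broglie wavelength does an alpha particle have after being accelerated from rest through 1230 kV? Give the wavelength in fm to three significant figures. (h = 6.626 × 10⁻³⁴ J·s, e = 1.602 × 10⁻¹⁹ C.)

KE = 2eV = 2 × 1.602 × 10⁻¹⁹ × 1.230 × 10⁶ = 3.941 × 10⁻¹³ J.
p = √(2mKE) = √(2 × 6.645 × 10⁻²⁷ × 3.941 × 10⁻¹³) = 7.237 × 10⁻²⁰ kg·m/s.
λ = h/p = 6.626 × 10⁻³⁴ / 7.237 × 10⁻²⁰ = 9.16 × 10⁻¹⁵ m = 9.16 fm.

λ = 9.16 fm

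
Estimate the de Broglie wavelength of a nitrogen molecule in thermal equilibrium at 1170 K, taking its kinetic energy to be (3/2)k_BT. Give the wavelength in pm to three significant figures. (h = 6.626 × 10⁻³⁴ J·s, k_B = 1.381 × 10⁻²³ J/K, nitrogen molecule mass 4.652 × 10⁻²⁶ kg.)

λ = 14.0 pm

KE = (3/2)k_BT = 1.5 × 1.381 × 10⁻²³ × 1170 = 2.424 × 10⁻²⁰ J.
p = √(2mKE) = √(2 × 4.652 × 10⁻²⁶ × 2.424 × 10⁻²⁰) = 4.749 × 10⁻²³ kg·m/s.
λ = h/p = 1.40 × 10⁻¹¹ m = 14.0 pm.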